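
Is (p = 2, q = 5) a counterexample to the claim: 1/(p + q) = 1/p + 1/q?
Substituting p = 2, q = 5:
LHS = 1/(2 + 5) = 1/7
RHS = 1/2 + 1/5 = 7/10

Since LHS ≠ RHS, this pair disproves the claim.

Answer: Yes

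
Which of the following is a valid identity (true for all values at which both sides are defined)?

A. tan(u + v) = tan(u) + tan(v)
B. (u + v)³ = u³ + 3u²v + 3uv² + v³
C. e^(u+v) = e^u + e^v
A: fails at (1, 5) — LHS = tan(6) ≈ -0.291, RHS = tan(5) + tan(1) ≈ -1.823.
B: holds — e.g. at (1, 4), both sides equal 125.
C: fails at (4, 6) — LHS = e^10 ≈ 22026.5, RHS = e^4 + e^6 ≈ 458.

Answer: B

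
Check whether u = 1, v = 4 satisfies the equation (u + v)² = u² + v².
Substituting u = 1, v = 4:

LHS = (1 + 4)² = 25
RHS = 1² + 4² = 17

LHS ≠ RHS, so the equation does not hold at this point.

Answer: Fails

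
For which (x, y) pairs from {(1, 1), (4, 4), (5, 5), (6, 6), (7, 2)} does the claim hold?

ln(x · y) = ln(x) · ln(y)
Testing each pair:
(1, 1): LHS = 0, RHS = 0 → holds
(4, 4): LHS = ln(16) ≈ 2.773, RHS = ln(4)² ≈ 1.922 → fails
(5, 5): LHS = ln(25) ≈ 3.219, RHS = ln(5)² ≈ 2.59 → fails
(6, 6): LHS = ln(36) ≈ 3.584, RHS = ln(6)² ≈ 3.21 → fails
(7, 2): LHS = ln(14) ≈ 2.639, RHS = ln(2)·ln(7) ≈ 1.349 → fails

1 of 5 pairs satisfies the claim.

Answer: (1, 1)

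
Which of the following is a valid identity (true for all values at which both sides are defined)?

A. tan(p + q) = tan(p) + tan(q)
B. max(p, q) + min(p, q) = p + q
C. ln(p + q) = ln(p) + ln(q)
B

A: fails at (4, 5) — LHS = tan(9) ≈ -0.4523, RHS = tan(5) + tan(4) ≈ -2.223.
B: holds — e.g. at (0, 1), both sides equal 1.
C: fails at (1, 3) — LHS = ln(4) ≈ 1.386, RHS = ln(3) ≈ 1.099.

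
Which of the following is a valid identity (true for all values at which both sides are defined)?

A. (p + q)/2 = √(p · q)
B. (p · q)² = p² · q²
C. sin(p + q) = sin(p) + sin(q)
B

A: fails at (3, 5) — LHS = 4, RHS = √(15) ≈ 3.873.
B: holds — e.g. at (0, 1), both sides equal 0.
C: fails at (3, 5) — LHS = sin(8) ≈ 0.9894, RHS = sin(5) + sin(3) ≈ -0.8178.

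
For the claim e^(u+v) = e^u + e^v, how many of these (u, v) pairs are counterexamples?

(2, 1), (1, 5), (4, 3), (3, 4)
4

Testing each pair:
(2, 1): LHS = e^3 ≈ 20.09, RHS = e + e^2 ≈ 10.11 → counterexample
(1, 5): LHS = e^6 ≈ 403.4, RHS = e + e^5 ≈ 151.1 → counterexample
(4, 3): LHS = e^7 ≈ 1097, RHS = e^3 + e^4 ≈ 74.68 → counterexample
(3, 4): LHS = e^7 ≈ 1097, RHS = e^3 + e^4 ≈ 74.68 → counterexample

That makes 4 counterexamples.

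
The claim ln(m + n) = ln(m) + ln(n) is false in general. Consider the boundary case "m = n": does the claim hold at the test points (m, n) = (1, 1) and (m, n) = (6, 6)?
At (1, 1): LHS = ln(2) ≈ 0.6931 ≠ RHS = 0
At (6, 6): LHS = ln(12) ≈ 2.485 ≠ RHS = 2·ln(6) ≈ 3.584

Answer: No, fails at both test points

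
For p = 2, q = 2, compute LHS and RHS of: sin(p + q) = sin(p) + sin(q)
LHS = sin(2 + 2) = sin(4) ≈ -0.7568
RHS = sin(2) + sin(2) = 2·sin(2) ≈ 1.819

LHS ≠ RHS (they differ by about 2.575), so the equation does not hold here.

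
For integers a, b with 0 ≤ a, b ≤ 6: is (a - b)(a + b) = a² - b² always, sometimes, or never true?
Always true

The identity holds for every pair in the range. For instance at (a, b) = (0, 3): both sides equal -9.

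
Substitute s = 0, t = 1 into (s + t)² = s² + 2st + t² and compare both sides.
LHS = (0 + 1)² = 1
RHS = 0² + 2·0·1 + 1² = 1

LHS = RHS: the two sides agree.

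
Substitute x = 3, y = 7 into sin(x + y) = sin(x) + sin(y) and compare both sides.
LHS = sin(3 + 7) = sin(10) ≈ -0.544
RHS = sin(3) + sin(7) ≈ 0.7981

LHS ≠ RHS (they differ by about 1.342), so the equation does not hold here.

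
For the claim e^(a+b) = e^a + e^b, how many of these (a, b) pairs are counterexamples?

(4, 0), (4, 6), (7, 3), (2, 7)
4

Testing each pair:
(4, 0): LHS = e^4 ≈ 54.6, RHS = 1 + e^4 ≈ 55.6 → counterexample
(4, 6): LHS = e^10 ≈ 22026.5, RHS = e^4 + e^6 ≈ 458 → counterexample
(7, 3): LHS = e^10 ≈ 22026.5, RHS = e^3 + e^7 ≈ 1117 → counterexample
(2, 7): LHS = e^9 ≈ 8103, RHS = e^2 + e^7 ≈ 1104 → counterexample

That makes 4 counterexamples.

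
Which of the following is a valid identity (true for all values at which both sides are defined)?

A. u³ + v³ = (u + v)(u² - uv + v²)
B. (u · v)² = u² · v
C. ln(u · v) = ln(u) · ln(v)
A

A: holds — e.g. at (3, 7), both sides equal 370.
B: fails at (2, 7) — LHS = 196, RHS = 28.
C: fails at (1, 3) — LHS = ln(3) ≈ 1.099, RHS = 0.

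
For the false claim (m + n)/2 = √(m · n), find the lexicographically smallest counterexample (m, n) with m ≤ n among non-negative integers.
(m, n) = (0, 1)

At (0, 0): both sides equal 0, so it holds there.

Substituting (0, 1) into the claim:
LHS = (0 + 1)/2 = 1/2
RHS = √(0 · 1) = 0

Since LHS ≠ RHS, this pair disproves the claim, and no lexicographically smaller pair (m ≤ n, non-negative integers) does.

For instance (3, 5) is also a counterexample (LHS = 4, RHS = √(15) ≈ 3.873), but it's lexicographically larger.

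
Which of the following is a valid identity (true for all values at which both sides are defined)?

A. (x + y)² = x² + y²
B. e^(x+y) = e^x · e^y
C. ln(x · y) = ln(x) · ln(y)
A: fails at (3, 3) — LHS = 36, RHS = 18.
B: holds — e.g. at (1, 1), both sides equal e^2 ≈ 7.389.
C: fails at (4, 5) — LHS = ln(20) ≈ 2.996, RHS = ln(4)·ln(5) ≈ 2.231.

Answer: B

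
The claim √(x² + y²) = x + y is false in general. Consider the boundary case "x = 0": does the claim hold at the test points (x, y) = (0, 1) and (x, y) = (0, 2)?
At (0, 1): LHS = 1, RHS = 1 → equal
At (0, 2): LHS = 2, RHS = 2 → equal

So the claim does hold at both of these boundary points, even though it is not an identity.

Answer: Yes, holds at both test points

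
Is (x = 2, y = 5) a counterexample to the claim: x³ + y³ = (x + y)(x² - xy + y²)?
Substituting x = 2, y = 5:
LHS = 2³ + 5³ = 133
RHS = (2 + 5)(2² - 2·5 + 5²) = 133

The sides agree, so this pair does not disprove the claim.

Answer: No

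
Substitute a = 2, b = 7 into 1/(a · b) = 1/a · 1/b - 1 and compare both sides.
LHS = 1/(2 · 7) = 1/14
RHS = 1/2 · 1/7 - 1 = -13/14

LHS ≠ RHS, so the equation does not hold here.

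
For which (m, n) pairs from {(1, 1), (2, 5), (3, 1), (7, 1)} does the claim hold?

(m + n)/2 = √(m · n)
Testing each pair:
(1, 1): LHS = 1, RHS = 1 → holds
(2, 5): LHS = 7/2, RHS = √(10) ≈ 3.162 → fails
(3, 1): LHS = 2, RHS = √(3) ≈ 1.732 → fails
(7, 1): LHS = 4, RHS = √(7) ≈ 2.646 → fails

1 of 4 pairs satisfies the claim.

Answer: (1, 1)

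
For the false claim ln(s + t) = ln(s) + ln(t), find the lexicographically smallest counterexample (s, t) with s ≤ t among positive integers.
Substituting (1, 1) into the claim:
LHS = ln(1 + 1) = ln(2) ≈ 0.6931
RHS = ln(1) + ln(1) = 0

Since LHS ≠ RHS, this pair disproves the claim, and no lexicographically smaller pair (s ≤ t, positive integers) does.

For instance (5, 7) is also a counterexample (LHS = ln(12) ≈ 2.485, RHS = ln(5) + ln(7) ≈ 3.555), but it's lexicographically larger.

Answer: (s, t) = (1, 1)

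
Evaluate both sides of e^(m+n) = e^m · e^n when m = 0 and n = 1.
LHS = e^(0+1) = e ≈ 2.718
RHS = e^0 · e^1 = e ≈ 2.718

LHS = RHS: the two sides agree.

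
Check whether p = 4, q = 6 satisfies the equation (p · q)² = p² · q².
Substituting p = 4, q = 6:

LHS = (4 · 6)² = 576
RHS = 4² · 6² = 576

LHS = RHS, so the equation holds at this point.

Answer: Holds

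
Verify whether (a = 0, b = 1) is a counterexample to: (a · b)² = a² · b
Substituting a = 0, b = 1:
LHS = (0 · 1)² = 0
RHS = 0² · 1 = 0

The sides agree, so this pair does not disprove the claim.

Answer: No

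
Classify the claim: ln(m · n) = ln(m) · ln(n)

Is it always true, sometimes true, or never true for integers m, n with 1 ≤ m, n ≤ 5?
Sometimes true

It holds at (m, n) = (1, 1) (both sides equal 0), but fails at (m, n) = (5, 3) (LHS = ln(15) ≈ 2.708, RHS = ln(3)·ln(5) ≈ 1.768).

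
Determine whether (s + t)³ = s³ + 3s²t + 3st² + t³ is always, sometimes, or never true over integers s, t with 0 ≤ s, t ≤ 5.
Always true

The identity holds for every pair in the range. For instance at (s, t) = (0, 4): both sides equal 64.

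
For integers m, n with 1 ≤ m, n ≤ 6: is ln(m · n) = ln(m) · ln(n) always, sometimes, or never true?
Sometimes true

It holds at (m, n) = (1, 1) (both sides equal 0), but fails at (m, n) = (2, 1) (LHS = ln(2) ≈ 0.6931, RHS = 0).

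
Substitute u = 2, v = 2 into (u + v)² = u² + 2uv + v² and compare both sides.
LHS = (2 + 2)² = 16
RHS = 2² + 2·2·2 + 2² = 16

LHS = RHS: the two sides agree.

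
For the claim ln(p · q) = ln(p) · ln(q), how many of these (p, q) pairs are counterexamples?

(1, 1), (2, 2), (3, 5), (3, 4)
Testing each pair:
(1, 1): LHS = 0, RHS = 0 → satisfies claim
(2, 2): LHS = ln(4) ≈ 1.386, RHS = ln(2)² ≈ 0.4805 → counterexample
(3, 5): LHS = ln(15) ≈ 2.708, RHS = ln(3)·ln(5) ≈ 1.768 → counterexample
(3, 4): LHS = ln(12) ≈ 2.485, RHS = ln(3)·ln(4) ≈ 1.523 → counterexample

That makes 3 counterexamples.

Answer: 3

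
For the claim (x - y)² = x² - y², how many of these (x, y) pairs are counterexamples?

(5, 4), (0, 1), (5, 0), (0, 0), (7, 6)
3

Testing each pair:
(5, 4): LHS = 1, RHS = 9 → counterexample
(0, 1): LHS = 1, RHS = -1 → counterexample
(5, 0): LHS = 25, RHS = 25 → satisfies claim
(0, 0): LHS = 0, RHS = 0 → satisfies claim
(7, 6): LHS = 1, RHS = 13 → counterexample

That makes 3 counterexamples.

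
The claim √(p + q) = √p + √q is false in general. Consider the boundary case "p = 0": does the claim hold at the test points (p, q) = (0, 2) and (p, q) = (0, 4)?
At (0, 2): LHS = √(2) ≈ 1.414, RHS = √(2) ≈ 1.414 → equal
At (0, 4): LHS = 2, RHS = 2 → equal

So the claim does hold at both of these boundary points, even though it is not an identity.

Answer: Yes, holds at both test points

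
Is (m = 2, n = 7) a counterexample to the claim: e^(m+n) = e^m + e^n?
Yes

Substituting m = 2, n = 7:
LHS = e^(2+7) = e^9 ≈ 8103
RHS = e^2 + e^7 ≈ 1104

Since LHS ≠ RHS, this pair disproves the claim.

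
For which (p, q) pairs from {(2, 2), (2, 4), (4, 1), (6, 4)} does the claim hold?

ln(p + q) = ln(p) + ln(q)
Testing each pair:
(2, 2): LHS = ln(4) ≈ 1.386, RHS = 2·ln(2) ≈ 1.386 → holds
(2, 4): LHS = ln(6) ≈ 1.792, RHS = ln(2) + ln(4) ≈ 2.079 → fails
(4, 1): LHS = ln(5) ≈ 1.609, RHS = ln(4) ≈ 1.386 → fails
(6, 4): LHS = ln(10) ≈ 2.303, RHS = ln(4) + ln(6) ≈ 3.178 → fails

1 of 4 pairs satisfies the claim.

Answer: (2, 2)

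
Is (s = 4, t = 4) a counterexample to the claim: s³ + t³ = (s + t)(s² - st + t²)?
No

Substituting s = 4, t = 4:
LHS = 4³ + 4³ = 128
RHS = (4 + 4)(4² - 4·4 + 4²) = 128

The sides agree, so this pair does not disprove the claim.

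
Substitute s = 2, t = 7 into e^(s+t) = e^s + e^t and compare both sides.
LHS = e^(2+7) = e^9 ≈ 8103
RHS = e^2 + e^7 ≈ 1104

LHS ≠ RHS (they differ by about 6999), so the equation does not hold here.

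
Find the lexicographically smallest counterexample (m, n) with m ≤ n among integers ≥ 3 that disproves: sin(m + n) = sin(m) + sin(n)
Substituting (3, 3) into the claim:
LHS = sin(3 + 3) = sin(6) ≈ -0.2794
RHS = sin(3) + sin(3) = 2·sin(3) ≈ 0.2822

Since LHS ≠ RHS, this pair disproves the claim, and no lexicographically smaller pair (m ≤ n, integers ≥ 3) does.

For instance (3, 5) is also a counterexample (LHS = sin(8) ≈ 0.9894, RHS = sin(5) + sin(3) ≈ -0.8178), but it's lexicographically larger.

Answer: (m, n) = (3, 3)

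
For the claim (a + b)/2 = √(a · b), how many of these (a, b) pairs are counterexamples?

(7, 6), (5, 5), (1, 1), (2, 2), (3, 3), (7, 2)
2

Testing each pair:
(7, 6): LHS = 13/2, RHS = √(42) ≈ 6.481 → counterexample
(5, 5): LHS = 5, RHS = 5 → satisfies claim
(1, 1): LHS = 1, RHS = 1 → satisfies claim
(2, 2): LHS = 2, RHS = 2 → satisfies claim
(3, 3): LHS = 3, RHS = 3 → satisfies claim
(7, 2): LHS = 9/2, RHS = √(14) ≈ 3.742 → counterexample

That makes 2 counterexamples.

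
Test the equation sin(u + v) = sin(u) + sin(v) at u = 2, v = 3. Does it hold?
Fails

Substituting u = 2, v = 3:

LHS = sin(2 + 3) = sin(5) ≈ -0.9589
RHS = sin(2) + sin(3) ≈ 1.05

LHS ≠ RHS, so the equation does not hold at this point.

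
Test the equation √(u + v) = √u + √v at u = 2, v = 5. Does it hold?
Fails

Substituting u = 2, v = 5:

LHS = √(2 + 5) = √(7) ≈ 2.646
RHS = √2 + √5 = √(2) + √(5) ≈ 3.65

LHS ≠ RHS, so the equation does not hold at this point.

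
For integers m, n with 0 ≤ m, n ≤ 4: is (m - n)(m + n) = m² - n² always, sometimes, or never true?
The identity holds for every pair in the range. For instance at (m, n) = (3, 1): both sides equal 8.

Answer: Always true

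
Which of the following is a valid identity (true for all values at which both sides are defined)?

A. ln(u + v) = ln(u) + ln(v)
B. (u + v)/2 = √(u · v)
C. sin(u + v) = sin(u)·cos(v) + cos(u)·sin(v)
C

A: fails at (3, 3) — LHS = ln(6) ≈ 1.792, RHS = 2·ln(3) ≈ 2.197.
B: fails at (4, 6) — LHS = 5, RHS = 2·√(6) ≈ 4.899.
C: holds — e.g. at (4, 6), both sides equal sin(10) ≈ -0.544.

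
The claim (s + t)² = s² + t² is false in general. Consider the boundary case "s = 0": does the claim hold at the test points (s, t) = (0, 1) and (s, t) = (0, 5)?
At (0, 1): LHS = 1, RHS = 1 → equal
At (0, 5): LHS = 25, RHS = 25 → equal

So the claim does hold at both of these boundary points, even though it is not an identity.

Answer: Yes, holds at both test points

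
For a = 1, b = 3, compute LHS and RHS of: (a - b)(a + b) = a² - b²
LHS = (1 - 3)(1 + 3) = -8
RHS = 1² - 3² = -8

LHS = RHS: the two sides agree.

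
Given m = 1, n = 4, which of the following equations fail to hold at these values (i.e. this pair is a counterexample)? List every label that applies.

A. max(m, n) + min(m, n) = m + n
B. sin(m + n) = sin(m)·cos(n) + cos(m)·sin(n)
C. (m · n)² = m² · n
Evaluating each claim at the given values:
A. LHS = 5, RHS = 5 → holds here (LHS = RHS)
B. LHS = sin(5) ≈ -0.9589, RHS = sin(1)·cos(4) + sin(4)·cos(1) ≈ -0.9589 → holds here (LHS = RHS)
C. LHS = 16, RHS = 4 → fails here (LHS ≠ RHS)

Answer: C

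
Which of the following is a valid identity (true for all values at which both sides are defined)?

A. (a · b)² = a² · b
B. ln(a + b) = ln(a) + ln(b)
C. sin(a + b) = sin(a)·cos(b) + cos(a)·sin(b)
A: fails at (2, 7) — LHS = 196, RHS = 28.
B: fails at (1, 1) — LHS = ln(2) ≈ 0.6931, RHS = 0.
C: holds — e.g. at (1, 5), both sides equal sin(6) ≈ -0.2794.

Answer: C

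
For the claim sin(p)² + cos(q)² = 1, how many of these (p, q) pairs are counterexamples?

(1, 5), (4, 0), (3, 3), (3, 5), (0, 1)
Testing each pair:
(1, 5): LHS = cos(5)² + sin(1)² ≈ 0.7885, RHS = 1 → counterexample
(4, 0): LHS = sin(4)² + 1 ≈ 1.573, RHS = 1 → counterexample
(3, 3): LHS = sin(3)² + cos(3)² = 1, RHS = 1 → satisfies claim
(3, 5): LHS = sin(3)² + cos(5)² ≈ 0.1004, RHS = 1 → counterexample
(0, 1): LHS = cos(1)² ≈ 0.2919, RHS = 1 → counterexample

That makes 4 counterexamples.

Answer: 4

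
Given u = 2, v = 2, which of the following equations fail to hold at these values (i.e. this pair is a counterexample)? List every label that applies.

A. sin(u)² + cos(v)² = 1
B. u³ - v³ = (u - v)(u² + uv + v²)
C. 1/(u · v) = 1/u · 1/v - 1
C

Evaluating each claim at the given values:
A. LHS = cos(2)² + sin(2)² = 1, RHS = 1 → holds here (LHS = RHS)
B. LHS = 0, RHS = 0 → holds here (LHS = RHS)
C. LHS = 1/4, RHS = -3/4 → fails here (LHS ≠ RHS)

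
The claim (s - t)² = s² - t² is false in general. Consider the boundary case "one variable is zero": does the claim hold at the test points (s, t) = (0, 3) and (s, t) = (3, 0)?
Only at (3, 0)

At (0, 3): LHS = 9 ≠ RHS = -9
At (3, 0): LHS = 9, RHS = 9 → equal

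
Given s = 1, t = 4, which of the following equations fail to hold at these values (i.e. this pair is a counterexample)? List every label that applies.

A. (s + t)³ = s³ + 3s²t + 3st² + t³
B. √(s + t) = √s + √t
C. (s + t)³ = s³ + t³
B, C

Evaluating each claim at the given values:
A. LHS = 125, RHS = 125 → holds here (LHS = RHS)
B. LHS = √(5) ≈ 2.236, RHS = 3 → fails here (LHS ≠ RHS)
C. LHS = 125, RHS = 65 → fails here (LHS ≠ RHS)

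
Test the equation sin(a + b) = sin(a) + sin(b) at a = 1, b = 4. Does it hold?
Fails

Substituting a = 1, b = 4:

LHS = sin(1 + 4) = sin(5) ≈ -0.9589
RHS = sin(1) + sin(4) ≈ 0.08467

LHS ≠ RHS, so the equation does not hold at this point.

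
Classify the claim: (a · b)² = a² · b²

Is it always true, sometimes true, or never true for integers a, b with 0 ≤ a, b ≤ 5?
Always true

The identity holds for every pair in the range. For instance at (a, b) = (3, 5): both sides equal 225.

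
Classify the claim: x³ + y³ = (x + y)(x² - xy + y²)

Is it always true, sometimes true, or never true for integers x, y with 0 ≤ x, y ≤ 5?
The identity holds for every pair in the range. For instance at (x, y) = (4, 2): both sides equal 72.

Answer: Always true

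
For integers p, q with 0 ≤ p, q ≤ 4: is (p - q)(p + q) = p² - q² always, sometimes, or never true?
The identity holds for every pair in the range. For instance at (p, q) = (2, 2): both sides equal 0.

Answer: Always true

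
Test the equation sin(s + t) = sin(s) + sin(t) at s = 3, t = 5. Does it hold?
Substituting s = 3, t = 5:

LHS = sin(3 + 5) = sin(8) ≈ 0.9894
RHS = sin(3) + sin(5) ≈ -0.8178

LHS ≠ RHS, so the equation does not hold at this point.

Answer: Fails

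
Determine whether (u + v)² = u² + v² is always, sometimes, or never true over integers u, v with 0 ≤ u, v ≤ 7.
It holds at (u, v) = (4, 0) (both sides equal 16), but fails at (u, v) = (5, 4) (LHS = 81, RHS = 41).

Answer: Sometimes true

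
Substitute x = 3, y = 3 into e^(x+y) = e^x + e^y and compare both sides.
LHS = e^(3+3) = e^6 ≈ 403.4
RHS = e^3 + e^3 = 2·e^3 ≈ 40.17

LHS ≠ RHS (they differ by about 363.3), so the equation does not hold here.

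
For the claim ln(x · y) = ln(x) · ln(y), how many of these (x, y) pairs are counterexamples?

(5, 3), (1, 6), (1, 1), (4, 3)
Testing each pair:
(5, 3): LHS = ln(15) ≈ 2.708, RHS = ln(3)·ln(5) ≈ 1.768 → counterexample
(1, 6): LHS = ln(6) ≈ 1.792, RHS = 0 → counterexample
(1, 1): LHS = 0, RHS = 0 → satisfies claim
(4, 3): LHS = ln(12) ≈ 2.485, RHS = ln(3)·ln(4) ≈ 1.523 → counterexample

That makes 3 counterexamples.

Answer: 3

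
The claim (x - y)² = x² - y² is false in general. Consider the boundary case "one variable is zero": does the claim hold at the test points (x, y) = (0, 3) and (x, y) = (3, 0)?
Only at (3, 0)

At (0, 3): LHS = 9 ≠ RHS = -9
At (3, 0): LHS = 9, RHS = 9 → equal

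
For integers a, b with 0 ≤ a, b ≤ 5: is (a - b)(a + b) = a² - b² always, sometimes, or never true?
The identity holds for every pair in the range. For instance at (a, b) = (5, 4): both sides equal 9.

Answer: Always true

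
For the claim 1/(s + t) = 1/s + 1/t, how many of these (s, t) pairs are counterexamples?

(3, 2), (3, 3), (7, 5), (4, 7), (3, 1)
Testing each pair:
(3, 2): LHS = 1/5, RHS = 5/6 → counterexample
(3, 3): LHS = 1/6, RHS = 2/3 → counterexample
(7, 5): LHS = 1/12, RHS = 12/35 → counterexample
(4, 7): LHS = 1/11, RHS = 11/28 → counterexample
(3, 1): LHS = 1/4, RHS = 4/3 → counterexample

That makes 5 counterexamples.

Answer: 5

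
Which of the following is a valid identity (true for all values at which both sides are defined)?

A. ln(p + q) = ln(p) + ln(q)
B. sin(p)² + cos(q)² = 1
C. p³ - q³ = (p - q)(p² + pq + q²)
A: fails at (5, 8) — LHS = ln(13) ≈ 2.565, RHS = ln(5) + ln(8) ≈ 3.689.
B: fails at (1, 3) — LHS = sin(1)² + cos(3)² ≈ 1.688, RHS = 1.
C: holds — e.g. at (6, 7), both sides equal -127.

Answer: C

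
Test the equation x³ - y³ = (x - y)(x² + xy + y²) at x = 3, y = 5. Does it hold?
Substituting x = 3, y = 5:

LHS = 3³ - 5³ = -98
RHS = (3 - 5)(3² + 3·5 + 5²) = -98

LHS = RHS, so the equation holds at this point.

Answer: Holds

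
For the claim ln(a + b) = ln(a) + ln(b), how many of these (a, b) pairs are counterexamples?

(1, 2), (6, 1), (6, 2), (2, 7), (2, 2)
4

Testing each pair:
(1, 2): LHS = ln(3) ≈ 1.099, RHS = ln(2) ≈ 0.6931 → counterexample
(6, 1): LHS = ln(7) ≈ 1.946, RHS = ln(6) ≈ 1.792 → counterexample
(6, 2): LHS = ln(8) ≈ 2.079, RHS = ln(2) + ln(6) ≈ 2.485 → counterexample
(2, 7): LHS = ln(9) ≈ 2.197, RHS = ln(2) + ln(7) ≈ 2.639 → counterexample
(2, 2): LHS = ln(4) ≈ 1.386, RHS = 2·ln(2) ≈ 1.386 → satisfies claim

That makes 4 counterexamples.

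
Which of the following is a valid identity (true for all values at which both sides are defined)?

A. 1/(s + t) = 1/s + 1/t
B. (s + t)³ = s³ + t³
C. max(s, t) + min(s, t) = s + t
C

A: fails at (2, 4) — LHS = 1/6, RHS = 3/4.
B: fails at (3, 5) — LHS = 512, RHS = 152.
C: holds — e.g. at (3, 7), both sides equal 10.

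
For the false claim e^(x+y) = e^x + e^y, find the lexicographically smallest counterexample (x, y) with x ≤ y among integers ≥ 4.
Substituting (4, 4) into the claim:
LHS = e^(4+4) = e^8 ≈ 2981
RHS = e^4 + e^4 = 2·e^4 ≈ 109.2

Since LHS ≠ RHS, this pair disproves the claim, and no lexicographically smaller pair (x ≤ y, integers ≥ 4) does.

For instance (4, 6) is also a counterexample (LHS = e^10 ≈ 22026.5, RHS = e^4 + e^6 ≈ 458), but it's lexicographically larger.

Answer: (x, y) = (4, 4)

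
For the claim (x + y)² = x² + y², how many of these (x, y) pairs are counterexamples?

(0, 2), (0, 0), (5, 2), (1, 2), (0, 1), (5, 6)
3

Testing each pair:
(0, 2): LHS = 4, RHS = 4 → satisfies claim
(0, 0): LHS = 0, RHS = 0 → satisfies claim
(5, 2): LHS = 49, RHS = 29 → counterexample
(1, 2): LHS = 9, RHS = 5 → counterexample
(0, 1): LHS = 1, RHS = 1 → satisfies claim
(5, 6): LHS = 121, RHS = 61 → counterexample

That makes 3 counterexamples.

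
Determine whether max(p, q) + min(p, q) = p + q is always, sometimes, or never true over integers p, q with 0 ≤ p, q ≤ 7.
The identity holds for every pair in the range. For instance at (p, q) = (6, 5): both sides equal 11.

Answer: Always true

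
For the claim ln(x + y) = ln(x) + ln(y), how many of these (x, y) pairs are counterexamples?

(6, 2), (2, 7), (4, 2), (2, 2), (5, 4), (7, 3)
5

Testing each pair:
(6, 2): LHS = ln(8) ≈ 2.079, RHS = ln(2) + ln(6) ≈ 2.485 → counterexample
(2, 7): LHS = ln(9) ≈ 2.197, RHS = ln(2) + ln(7) ≈ 2.639 → counterexample
(4, 2): LHS = ln(6) ≈ 1.792, RHS = ln(2) + ln(4) ≈ 2.079 → counterexample
(2, 2): LHS = ln(4) ≈ 1.386, RHS = 2·ln(2) ≈ 1.386 → satisfies claim
(5, 4): LHS = ln(9) ≈ 2.197, RHS = ln(4) + ln(5) ≈ 2.996 → counterexample
(7, 3): LHS = ln(10) ≈ 2.303, RHS = ln(3) + ln(7) ≈ 3.045 → counterexample

That makes 5 counterexamples.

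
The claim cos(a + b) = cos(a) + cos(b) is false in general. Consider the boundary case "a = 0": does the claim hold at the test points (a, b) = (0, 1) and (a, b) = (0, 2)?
No, fails at both test points

At (0, 1): LHS = cos(1) ≈ 0.5403 ≠ RHS = cos(1) + 1 ≈ 1.54
At (0, 2): LHS = cos(2) ≈ -0.4161 ≠ RHS = cos(2) + 1 ≈ 0.5839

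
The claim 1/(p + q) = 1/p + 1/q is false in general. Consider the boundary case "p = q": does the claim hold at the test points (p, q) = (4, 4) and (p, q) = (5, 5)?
No, fails at both test points

At (4, 4): LHS = 1/8 ≠ RHS = 1/2
At (5, 5): LHS = 1/10 ≠ RHS = 2/5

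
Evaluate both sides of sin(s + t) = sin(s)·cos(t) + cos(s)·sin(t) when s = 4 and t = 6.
LHS = sin(4 + 6) = sin(10) ≈ -0.544
RHS = sin(4)·cos(6) + cos(4)·sin(6) = sin(4)·cos(6) + sin(6)·cos(4) ≈ -0.544

LHS = RHS: the two sides agree.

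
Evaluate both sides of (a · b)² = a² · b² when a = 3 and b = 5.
LHS = (3 · 5)² = 225
RHS = 3² · 5² = 225

LHS = RHS: the two sides agree.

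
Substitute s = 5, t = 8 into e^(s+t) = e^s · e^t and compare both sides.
LHS = e^(5+8) = e^13 ≈ 442413.4
RHS = e^5 · e^8 = e^13 ≈ 442413.4

LHS = RHS: the two sides agree.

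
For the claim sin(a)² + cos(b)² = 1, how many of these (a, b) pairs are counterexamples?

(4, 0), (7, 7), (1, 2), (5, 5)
Testing each pair:
(4, 0): LHS = sin(4)² + 1 ≈ 1.573, RHS = 1 → counterexample
(7, 7): LHS = sin(7)² + cos(7)² = 1, RHS = 1 → satisfies claim
(1, 2): LHS = cos(2)² + sin(1)² ≈ 0.8813, RHS = 1 → counterexample
(5, 5): LHS = cos(5)² + sin(5)² = 1, RHS = 1 → satisfies claim

That makes 2 counterexamples.

Answer: 2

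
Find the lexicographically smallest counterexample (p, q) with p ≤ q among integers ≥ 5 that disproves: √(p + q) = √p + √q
Substituting (5, 5) into the claim:
LHS = √(5 + 5) = √(10) ≈ 3.162
RHS = √5 + √5 = 2·√(5) ≈ 4.472

Since LHS ≠ RHS, this pair disproves the claim, and no lexicographically smaller pair (p ≤ q, integers ≥ 5) does.

For instance (6, 12) is also a counterexample (LHS = 3·√(2) ≈ 4.243, RHS = √(6) + 2·√(3) ≈ 5.914), but it's lexicographically larger.

Answer: (p, q) = (5, 5)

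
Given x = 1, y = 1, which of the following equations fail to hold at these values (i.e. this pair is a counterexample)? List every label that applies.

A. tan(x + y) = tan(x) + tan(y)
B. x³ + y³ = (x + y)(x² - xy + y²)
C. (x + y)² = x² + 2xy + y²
A

Evaluating each claim at the given values:
A. LHS = tan(2) ≈ -2.185, RHS = 2·tan(1) ≈ 3.115 → fails here (LHS ≠ RHS)
B. LHS = 2, RHS = 2 → holds here (LHS = RHS)
C. LHS = 4, RHS = 4 → holds here (LHS = RHS)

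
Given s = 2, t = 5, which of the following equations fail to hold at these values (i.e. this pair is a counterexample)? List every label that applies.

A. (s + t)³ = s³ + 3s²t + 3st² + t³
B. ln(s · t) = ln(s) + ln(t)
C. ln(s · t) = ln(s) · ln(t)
C

Evaluating each claim at the given values:
A. LHS = 343, RHS = 343 → holds here (LHS = RHS)
B. LHS = ln(10) ≈ 2.303, RHS = ln(2) + ln(5) ≈ 2.303 → holds here (LHS = RHS)
C. LHS = ln(10) ≈ 2.303, RHS = ln(2)·ln(5) ≈ 1.116 → fails here (LHS ≠ RHS)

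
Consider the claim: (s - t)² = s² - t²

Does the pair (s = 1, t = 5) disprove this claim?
Substituting s = 1, t = 5:
LHS = (1 - 5)² = 16
RHS = 1² - 5² = -24

Since LHS ≠ RHS, this pair disproves the claim.

Answer: Yes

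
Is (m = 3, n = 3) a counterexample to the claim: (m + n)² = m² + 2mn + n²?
Substituting m = 3, n = 3:
LHS = (3 + 3)² = 36
RHS = 3² + 2·3·3 + 3² = 36

The sides agree, so this pair does not disprove the claim.

Answer: No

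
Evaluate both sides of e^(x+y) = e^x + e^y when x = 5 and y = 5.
LHS = e^(5+5) = e^10 ≈ 22026.5
RHS = e^5 + e^5 = 2·e^5 ≈ 296.8

LHS ≠ RHS (they differ by about 21729.6), so the equation does not hold here.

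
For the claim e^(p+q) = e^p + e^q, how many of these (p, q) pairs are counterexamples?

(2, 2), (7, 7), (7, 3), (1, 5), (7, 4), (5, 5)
Testing each pair:
(2, 2): LHS = e^4 ≈ 54.6, RHS = 2·e^2 ≈ 14.78 → counterexample
(7, 7): LHS = e^14 ≈ 1202604.3, RHS = 2·e^7 ≈ 2193 → counterexample
(7, 3): LHS = e^10 ≈ 22026.5, RHS = e^3 + e^7 ≈ 1117 → counterexample
(1, 5): LHS = e^6 ≈ 403.4, RHS = e + e^5 ≈ 151.1 → counterexample
(7, 4): LHS = e^11 ≈ 59874.1, RHS = e^4 + e^7 ≈ 1151 → counterexample
(5, 5): LHS = e^10 ≈ 22026.5, RHS = 2·e^5 ≈ 296.8 → counterexample

That makes 6 counterexamples.

Answer: 6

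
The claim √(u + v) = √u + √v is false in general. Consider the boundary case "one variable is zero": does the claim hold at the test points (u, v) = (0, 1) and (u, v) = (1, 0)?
At (0, 1): LHS = 1, RHS = 1 → equal
At (1, 0): LHS = 1, RHS = 1 → equal

So the claim does hold at both of these boundary points, even though it is not an identity.

Answer: Yes, holds at both test points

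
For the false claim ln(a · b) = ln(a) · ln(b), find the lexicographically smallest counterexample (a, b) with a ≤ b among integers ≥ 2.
(a, b) = (2, 2)

Substituting (2, 2) into the claim:
LHS = ln(2 · 2) = ln(4) ≈ 1.386
RHS = ln(2) · ln(2) = ln(2)² ≈ 0.4805

Since LHS ≠ RHS, this pair disproves the claim, and no lexicographically smaller pair (a ≤ b, integers ≥ 2) does.

For instance (3, 6) is also a counterexample (LHS = ln(18) ≈ 2.89, RHS = ln(3)·ln(6) ≈ 1.968), but it's lexicographically larger.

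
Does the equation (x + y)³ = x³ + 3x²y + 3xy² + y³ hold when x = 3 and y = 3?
Holds

Substituting x = 3, y = 3:

LHS = (3 + 3)³ = 216
RHS = 3³ + 3·3²·3 + 3·3·3² + 3³ = 216

LHS = RHS, so the equation holds at this point.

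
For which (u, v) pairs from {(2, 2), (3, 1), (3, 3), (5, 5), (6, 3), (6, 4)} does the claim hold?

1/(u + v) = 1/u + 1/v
None

Testing each pair:
(2, 2): LHS = 1/4, RHS = 1 → fails
(3, 1): LHS = 1/4, RHS = 4/3 → fails
(3, 3): LHS = 1/6, RHS = 2/3 → fails
(5, 5): LHS = 1/10, RHS = 2/5 → fails
(6, 3): LHS = 1/9, RHS = 1/2 → fails
(6, 4): LHS = 1/10, RHS = 5/12 → fails

No pair satisfies the claim.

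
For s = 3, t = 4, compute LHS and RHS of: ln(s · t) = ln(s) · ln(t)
LHS = ln(3 · 4) = ln(12) ≈ 2.485
RHS = ln(3) · ln(4) ≈ 1.523

LHS ≠ RHS (they differ by about 0.9619), so the equation does not hold here.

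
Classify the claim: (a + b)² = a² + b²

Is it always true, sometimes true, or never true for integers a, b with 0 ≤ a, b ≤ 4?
Sometimes true

It holds at (a, b) = (0, 0) (both sides equal 0), but fails at (a, b) = (3, 4) (LHS = 49, RHS = 25).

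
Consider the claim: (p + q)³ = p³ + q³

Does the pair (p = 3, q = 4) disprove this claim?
Yes

Substituting p = 3, q = 4:
LHS = (3 + 4)³ = 343
RHS = 3³ + 4³ = 91

Since LHS ≠ RHS, this pair disproves the claim.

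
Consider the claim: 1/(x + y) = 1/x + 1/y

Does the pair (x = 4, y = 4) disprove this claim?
Substituting x = 4, y = 4:
LHS = 1/(4 + 4) = 1/8
RHS = 1/4 + 1/4 = 1/2

Since LHS ≠ RHS, this pair disproves the claim.

Answer: Yes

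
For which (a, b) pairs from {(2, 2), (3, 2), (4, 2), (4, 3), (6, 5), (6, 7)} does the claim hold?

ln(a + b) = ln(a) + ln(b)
(2, 2)

Testing each pair:
(2, 2): LHS = ln(4) ≈ 1.386, RHS = 2·ln(2) ≈ 1.386 → holds
(3, 2): LHS = ln(5) ≈ 1.609, RHS = ln(2) + ln(3) ≈ 1.792 → fails
(4, 2): LHS = ln(6) ≈ 1.792, RHS = ln(2) + ln(4) ≈ 2.079 → fails
(4, 3): LHS = ln(7) ≈ 1.946, RHS = ln(3) + ln(4) ≈ 2.485 → fails
(6, 5): LHS = ln(11) ≈ 2.398, RHS = ln(5) + ln(6) ≈ 3.401 → fails
(6, 7): LHS = ln(13) ≈ 2.565, RHS = ln(6) + ln(7) ≈ 3.738 → fails

1 of 6 pairs satisfies the claim.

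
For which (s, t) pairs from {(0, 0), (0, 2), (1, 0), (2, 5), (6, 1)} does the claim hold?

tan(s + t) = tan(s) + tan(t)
Testing each pair:
(0, 0): LHS = 0, RHS = 0 → holds
(0, 2): LHS = tan(2) ≈ -2.185, RHS = tan(2) ≈ -2.185 → holds
(1, 0): LHS = tan(1) ≈ 1.557, RHS = tan(1) ≈ 1.557 → holds
(2, 5): LHS = tan(7) ≈ 0.8714, RHS = tan(5) + tan(2) ≈ -5.566 → fails
(6, 1): LHS = tan(7) ≈ 0.8714, RHS = tan(6) + tan(1) ≈ 1.266 → fails

3 of 5 pairs satisfy the claim.

Answer: (0, 0), (0, 2), (1, 0)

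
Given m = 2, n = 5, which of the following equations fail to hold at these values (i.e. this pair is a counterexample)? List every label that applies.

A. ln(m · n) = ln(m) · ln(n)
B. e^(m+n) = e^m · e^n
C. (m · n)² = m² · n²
A

Evaluating each claim at the given values:
A. LHS = ln(10) ≈ 2.303, RHS = ln(2)·ln(5) ≈ 1.116 → fails here (LHS ≠ RHS)
B. LHS = e^7 ≈ 1097, RHS = e^7 ≈ 1097 → holds here (LHS = RHS)
C. LHS = 100, RHS = 100 → holds here (LHS = RHS)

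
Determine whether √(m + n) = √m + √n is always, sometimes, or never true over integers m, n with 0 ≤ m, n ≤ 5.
It holds at (m, n) = (1, 0) (both sides equal 1), but fails at (m, n) = (5, 2) (LHS = √(7) ≈ 2.646, RHS = √(2) + √(5) ≈ 3.65).

Answer: Sometimes true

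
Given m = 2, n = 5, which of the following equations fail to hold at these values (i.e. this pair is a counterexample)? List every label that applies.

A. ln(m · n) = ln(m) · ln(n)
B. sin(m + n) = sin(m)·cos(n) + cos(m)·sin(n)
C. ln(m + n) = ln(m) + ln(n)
Evaluating each claim at the given values:
A. LHS = ln(10) ≈ 2.303, RHS = ln(2)·ln(5) ≈ 1.116 → fails here (LHS ≠ RHS)
B. LHS = sin(7) ≈ 0.657, RHS = sin(2)·cos(5) + sin(5)·cos(2) ≈ 0.657 → holds here (LHS = RHS)
C. LHS = ln(7) ≈ 1.946, RHS = ln(2) + ln(5) ≈ 2.303 → fails here (LHS ≠ RHS)

Answer: A, C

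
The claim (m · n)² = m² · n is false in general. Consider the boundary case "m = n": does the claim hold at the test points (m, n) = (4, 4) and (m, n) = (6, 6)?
No, fails at both test points

At (4, 4): LHS = 256 ≠ RHS = 64
At (6, 6): LHS = 1296 ≠ RHS = 216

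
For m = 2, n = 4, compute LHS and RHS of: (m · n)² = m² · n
LHS = (2 · 4)² = 64
RHS = 2² · 4 = 16

LHS ≠ RHS, so the equation does not hold here.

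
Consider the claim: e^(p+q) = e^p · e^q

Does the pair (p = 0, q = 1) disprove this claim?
No

Substituting p = 0, q = 1:
LHS = e^(0+1) = e ≈ 2.718
RHS = e^0 · e^1 = e ≈ 2.718

The sides agree, so this pair does not disprove the claim.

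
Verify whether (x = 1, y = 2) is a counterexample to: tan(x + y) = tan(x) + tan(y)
Yes

Substituting x = 1, y = 2:
LHS = tan(1 + 2) = tan(3) ≈ -0.1425
RHS = tan(1) + tan(2) ≈ -0.6276

Since LHS ≠ RHS, this pair disproves the claim.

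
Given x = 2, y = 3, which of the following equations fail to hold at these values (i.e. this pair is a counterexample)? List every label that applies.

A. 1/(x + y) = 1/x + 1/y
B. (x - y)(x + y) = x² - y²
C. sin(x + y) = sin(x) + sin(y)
Evaluating each claim at the given values:
A. LHS = 1/5, RHS = 5/6 → fails here (LHS ≠ RHS)
B. LHS = -5, RHS = -5 → holds here (LHS = RHS)
C. LHS = sin(5) ≈ -0.9589, RHS = sin(3) + sin(2) ≈ 1.05 → fails here (LHS ≠ RHS)

Answer: A, C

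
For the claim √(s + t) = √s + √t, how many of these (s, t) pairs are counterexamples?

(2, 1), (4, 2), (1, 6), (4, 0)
Testing each pair:
(2, 1): LHS = √(3) ≈ 1.732, RHS = 1 + √(2) ≈ 2.414 → counterexample
(4, 2): LHS = √(6) ≈ 2.449, RHS = √(2) + 2 ≈ 3.414 → counterexample
(1, 6): LHS = √(7) ≈ 2.646, RHS = 1 + √(6) ≈ 3.449 → counterexample
(4, 0): LHS = 2, RHS = 2 → satisfies claim

That makes 3 counterexamples.

Answer: 3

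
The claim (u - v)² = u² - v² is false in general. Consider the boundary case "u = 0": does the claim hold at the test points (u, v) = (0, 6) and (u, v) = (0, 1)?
No, fails at both test points

At (0, 6): LHS = 36 ≠ RHS = -36
At (0, 1): LHS = 1 ≠ RHS = -1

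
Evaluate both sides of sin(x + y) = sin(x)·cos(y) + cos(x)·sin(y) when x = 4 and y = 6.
LHS = sin(4 + 6) = sin(10) ≈ -0.544
RHS = sin(4)·cos(6) + cos(4)·sin(6) = sin(4)·cos(6) + sin(6)·cos(4) ≈ -0.544

LHS = RHS: the two sides agree.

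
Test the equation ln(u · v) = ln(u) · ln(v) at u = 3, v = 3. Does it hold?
Fails

Substituting u = 3, v = 3:

LHS = ln(3 · 3) = ln(9) ≈ 2.197
RHS = ln(3) · ln(3) = ln(3)² ≈ 1.207

LHS ≠ RHS, so the equation does not hold at this point.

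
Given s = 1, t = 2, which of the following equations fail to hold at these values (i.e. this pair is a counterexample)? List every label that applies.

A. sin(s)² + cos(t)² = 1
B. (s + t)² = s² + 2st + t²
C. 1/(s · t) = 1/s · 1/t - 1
Evaluating each claim at the given values:
A. LHS = cos(2)² + sin(1)² ≈ 0.8813, RHS = 1 → fails here (LHS ≠ RHS)
B. LHS = 9, RHS = 9 → holds here (LHS = RHS)
C. LHS = 1/2, RHS = -1/2 → fails here (LHS ≠ RHS)

Answer: A, C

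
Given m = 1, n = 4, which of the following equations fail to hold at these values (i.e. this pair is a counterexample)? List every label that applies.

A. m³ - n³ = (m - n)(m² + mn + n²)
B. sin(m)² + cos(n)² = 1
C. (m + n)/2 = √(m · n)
B, C

Evaluating each claim at the given values:
A. LHS = -63, RHS = -63 → holds here (LHS = RHS)
B. LHS = cos(4)² + sin(1)² ≈ 1.135, RHS = 1 → fails here (LHS ≠ RHS)
C. LHS = 5/2, RHS = 2 → fails here (LHS ≠ RHS)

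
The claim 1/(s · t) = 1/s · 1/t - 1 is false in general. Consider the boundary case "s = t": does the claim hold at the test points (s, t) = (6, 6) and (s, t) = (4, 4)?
No, fails at both test points

At (6, 6): LHS = 1/36 ≠ RHS = -35/36
At (4, 4): LHS = 1/16 ≠ RHS = -15/16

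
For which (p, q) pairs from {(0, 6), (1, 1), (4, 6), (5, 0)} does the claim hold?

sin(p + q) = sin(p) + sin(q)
Testing each pair:
(0, 6): LHS = sin(6) ≈ -0.2794, RHS = sin(6) ≈ -0.2794 → holds
(1, 1): LHS = sin(2) ≈ 0.9093, RHS = 2·sin(1) ≈ 1.683 → fails
(4, 6): LHS = sin(10) ≈ -0.544, RHS = sin(4) + sin(6) ≈ -1.036 → fails
(5, 0): LHS = sin(5) ≈ -0.9589, RHS = sin(5) ≈ -0.9589 → holds

2 of 4 pairs satisfy the claim.

Answer: (0, 6), (5, 0)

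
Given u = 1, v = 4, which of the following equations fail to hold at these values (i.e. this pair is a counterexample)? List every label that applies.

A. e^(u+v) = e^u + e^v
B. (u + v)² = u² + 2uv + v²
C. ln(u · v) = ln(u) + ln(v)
Evaluating each claim at the given values:
A. LHS = e^5 ≈ 148.4, RHS = e + e^4 ≈ 57.32 → fails here (LHS ≠ RHS)
B. LHS = 25, RHS = 25 → holds here (LHS = RHS)
C. LHS = ln(4) ≈ 1.386, RHS = ln(4) ≈ 1.386 → holds here (LHS = RHS)

Answer: A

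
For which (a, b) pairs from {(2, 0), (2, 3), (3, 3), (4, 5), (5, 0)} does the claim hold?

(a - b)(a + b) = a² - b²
Testing each pair:
(2, 0): LHS = 4, RHS = 4 → holds
(2, 3): LHS = -5, RHS = -5 → holds
(3, 3): LHS = 0, RHS = 0 → holds
(4, 5): LHS = -9, RHS = -9 → holds
(5, 0): LHS = 25, RHS = 25 → holds

Every pair satisfies the claim.

Answer: All pairs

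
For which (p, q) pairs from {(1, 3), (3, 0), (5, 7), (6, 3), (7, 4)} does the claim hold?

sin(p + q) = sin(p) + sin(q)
Testing each pair:
(1, 3): LHS = sin(4) ≈ -0.7568, RHS = sin(3) + sin(1) ≈ 0.9826 → fails
(3, 0): LHS = sin(3) ≈ 0.1411, RHS = sin(3) ≈ 0.1411 → holds
(5, 7): LHS = sin(12) ≈ -0.5366, RHS = sin(5) + sin(7) ≈ -0.3019 → fails
(6, 3): LHS = sin(9) ≈ 0.4121, RHS = sin(6) + sin(3) ≈ -0.1383 → fails
(7, 4): LHS = sin(11) ≈ -1, RHS = sin(4) + sin(7) ≈ -0.09982 → fails

1 of 5 pairs satisfies the claim.

Answer: (3, 0)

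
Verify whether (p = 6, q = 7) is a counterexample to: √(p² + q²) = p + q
Substituting p = 6, q = 7:
LHS = √(6² + 7²) = √(85) ≈ 9.22
RHS = 6 + 7 = 13

Since LHS ≠ RHS, this pair disproves the claim.

Answer: Yes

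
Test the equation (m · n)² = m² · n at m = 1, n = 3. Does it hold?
Substituting m = 1, n = 3:

LHS = (1 · 3)² = 9
RHS = 1² · 3 = 3

LHS ≠ RHS, so the equation does not hold at this point.

Answer: Fails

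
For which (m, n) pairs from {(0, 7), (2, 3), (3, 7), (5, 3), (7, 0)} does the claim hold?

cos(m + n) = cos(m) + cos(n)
None

Testing each pair:
(0, 7): LHS = cos(7) ≈ 0.7539, RHS = cos(7) + 1 ≈ 1.754 → fails
(2, 3): LHS = cos(5) ≈ 0.2837, RHS = cos(3) + cos(2) ≈ -1.406 → fails
(3, 7): LHS = cos(10) ≈ -0.8391, RHS = cos(3) + cos(7) ≈ -0.2361 → fails
(5, 3): LHS = cos(8) ≈ -0.1455, RHS = cos(3) + cos(5) ≈ -0.7063 → fails
(7, 0): LHS = cos(7) ≈ 0.7539, RHS = cos(7) + 1 ≈ 1.754 → fails

No pair satisfies the claim.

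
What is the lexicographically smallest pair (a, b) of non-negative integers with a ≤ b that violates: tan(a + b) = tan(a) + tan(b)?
At (0, 3): both sides equal tan(3) ≈ -0.1425, so it holds there.

Substituting (1, 1) into the claim:
LHS = tan(1 + 1) = tan(2) ≈ -2.185
RHS = tan(1) + tan(1) = 2·tan(1) ≈ 3.115

Since LHS ≠ RHS, this pair disproves the claim, and no lexicographically smaller pair (a ≤ b, non-negative integers) does.

For instance (2, 4) is also a counterexample (LHS = tan(6) ≈ -0.291, RHS = tan(2) + tan(4) ≈ -1.027), but it's lexicographically larger.

Answer: (a, b) = (1, 1)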